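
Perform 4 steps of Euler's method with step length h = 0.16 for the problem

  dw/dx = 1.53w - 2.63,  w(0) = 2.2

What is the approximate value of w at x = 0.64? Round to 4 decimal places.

Euler: w_{n+1} = w_n + h·f(x_n, w_n).
x=0.000000, w=2.200000: f=0.736000 → w ← 2.200000 + 0.16·0.736000 = 2.317760
x=0.160000, w=2.317760: f=0.916173 → w ← 2.317760 + 0.16·0.916173 = 2.464348
x=0.320000, w=2.464348: f=1.140452 → w ← 2.464348 + 0.16·1.140452 = 2.646820
x=0.480000, w=2.646820: f=1.419635 → w ← 2.646820 + 0.16·1.419635 = 2.873961
w(0.64) ≈ 2.8740

2.8740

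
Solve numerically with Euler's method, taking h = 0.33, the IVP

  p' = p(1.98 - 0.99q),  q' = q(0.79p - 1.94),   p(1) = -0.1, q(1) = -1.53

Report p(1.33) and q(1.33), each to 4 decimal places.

-0.2153, -0.5106

Euler on (p,q): p_{n+1} = p_n + h·p', q_{n+1} = q_n + h·q'.
1.000000: (-0.100000, -1.530000); f=(-0.349470, 3.089070) → (-0.215325, -0.510607)
(p(1.33), q(1.33)) ≈ (-0.2153, -0.5106)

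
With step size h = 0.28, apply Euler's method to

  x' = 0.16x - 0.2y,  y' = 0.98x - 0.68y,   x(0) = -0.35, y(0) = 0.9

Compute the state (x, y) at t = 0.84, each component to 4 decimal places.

-0.5135, 0.1932

Euler on (x,y): x_{n+1} = x_n + h·x', y_{n+1} = y_n + h·y'.
0.000000: (-0.350000, 0.900000); f=(-0.236000, -0.955000) → (-0.416080, 0.632600)
0.280000: (-0.416080, 0.632600); f=(-0.193093, -0.837926) → (-0.470146, 0.397981)
0.560000: (-0.470146, 0.397981); f=(-0.154819, -0.731370) → (-0.513495, 0.193197)
(x(0.84), y(0.84)) ≈ (-0.5135, 0.1932)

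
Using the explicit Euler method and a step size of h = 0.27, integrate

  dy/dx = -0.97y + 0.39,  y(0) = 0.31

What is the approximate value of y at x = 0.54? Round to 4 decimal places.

Euler: y_{n+1} = y_n + h·f(x_n, y_n).
x=0.000000, y=0.310000: f=0.089300 → y ← 0.310000 + 0.27·0.089300 = 0.334111
x=0.270000, y=0.334111: f=0.065912 → y ← 0.334111 + 0.27·0.065912 = 0.351907
y(0.54) ≈ 0.3519

0.3519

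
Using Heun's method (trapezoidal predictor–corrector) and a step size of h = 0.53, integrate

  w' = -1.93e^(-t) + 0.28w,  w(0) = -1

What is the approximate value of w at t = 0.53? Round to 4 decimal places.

-2.0478

Heun: k1 = f(t_n, w_n); k2 = f(t_n + h, w_n + h·k1); w_{n+1} = w_n + (h/2)·(k1 + k2).
t=0.000000, w=-1.000000:
  k1 = f(0.000000, -1.000000) = -2.210000
  k2 = f(0.530000, -2.171300) = -1.743972
  w ← -1.000000 + (0.53/2)·(-2.210000 + (-1.743972)) = -2.047802
w(0.53) ≈ -2.0478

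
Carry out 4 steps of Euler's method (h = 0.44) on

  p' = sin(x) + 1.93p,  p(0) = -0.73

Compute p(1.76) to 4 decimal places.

-6.8419

Euler: p_{n+1} = p_n + h·f(x_n, p_n).
x=0.000000, p=-0.730000: f=-1.408900 → p ← -0.730000 + 0.44·(-1.408900) = -1.349916
x=0.440000, p=-1.349916: f=-2.179398 → p ← -1.349916 + 0.44·(-2.179398) = -2.308851
x=0.880000, p=-2.308851: f=-3.685344 → p ← -2.308851 + 0.44·(-3.685344) = -3.930403
x=1.320000, p=-3.930403: f=-6.616962 → p ← -3.930403 + 0.44·(-6.616962) = -6.841866
p(1.76) ≈ -6.8419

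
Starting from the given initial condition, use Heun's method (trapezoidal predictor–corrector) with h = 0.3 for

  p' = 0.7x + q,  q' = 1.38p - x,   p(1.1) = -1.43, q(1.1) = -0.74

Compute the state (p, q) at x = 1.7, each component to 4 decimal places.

Heun on (p,q): k1 = f(x_n, state_n); k2 = f(x_n + h, state_n + h·k1); state_{n+1} = state_n + (h/2)·(k1 + k2).
1.100000: (-1.430000, -0.740000)
  k1 = (0.030000, -3.073400)
  predictor → (-1.421000, -1.662020)
  k2 = (-0.682020, -3.360980)
  → (-1.527803, -1.705157)
1.400000: (-1.527803, -1.705157)
  k1 = (-0.725157, -3.508368)
  predictor → (-1.745350, -2.757667)
  k2 = (-1.567667, -4.108583)
  → (-1.871727, -2.847700)
(p(1.7), q(1.7)) ≈ (-1.8717, -2.8477)

-1.8717, -2.8477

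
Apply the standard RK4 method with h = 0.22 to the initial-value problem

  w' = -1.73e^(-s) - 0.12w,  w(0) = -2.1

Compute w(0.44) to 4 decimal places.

RK4: k1 = f(s_n, w_n); k2 = f(s_n + h/2, w_n + (h/2)·k1); k3 = f(s_n + h/2, w_n + (h/2)·k2); k4 = f(s_n + h, w_n + h·k3); w_{n+1} = w_n + (h/6)·(k1 + 2k2 + 2k3 + k4).
s=0.000000, w=-2.100000:
  k1 = f(0.000000, -2.100000) = -1.478000
  k2 = f(0.110000, -2.262580) = -1.278283
  k3 = f(0.110000, -2.240611) = -1.280920
  k4 = f(0.220000, -2.381802) = -1.102541
  w ← -2.100000 + (0.22/6)·(k1 + 2k2 + 2k3 + k4) = -2.382295
s=0.220000, w=-2.382295:
  k1 = f(0.220000, -2.382295) = -1.102482
  k2 = f(0.330000, -2.503568) = -0.943310
  k3 = f(0.330000, -2.486059) = -0.945411
  k4 = f(0.440000, -2.590285) = -0.803349
  w ← -2.382295 + (0.22/6)·(k1 + 2k2 + 2k3 + k4) = -2.590681
w(0.44) ≈ -2.5907

-2.5907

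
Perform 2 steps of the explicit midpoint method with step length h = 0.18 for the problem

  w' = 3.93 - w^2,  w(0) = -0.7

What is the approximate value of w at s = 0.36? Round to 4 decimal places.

Midpoint: k1 = f(s_n, w_n); k2 = f(s_n + h/2, w_n + (h/2)·k1); w_{n+1} = w_n + h·k2.
s=0.000000, w=-0.700000:
  k1 = f(0.000000, -0.700000) = 3.440000
  k2 = f(0.090000, -0.390400) = 3.777588
  w ← -0.700000 + 0.18·3.777588 = -0.020034
s=0.180000, w=-0.020034:
  k1 = f(0.180000, -0.020034) = 3.929599
  k2 = f(0.270000, 0.333630) = 3.818691
  w ← -0.020034 + 0.18·3.818691 = 0.667330
w(0.36) ≈ 0.6673

0.6673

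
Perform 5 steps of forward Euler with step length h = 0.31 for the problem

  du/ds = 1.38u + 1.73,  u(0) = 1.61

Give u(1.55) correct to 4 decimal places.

Euler: u_{n+1} = u_n + h·f(s_n, u_n).
s=0.000000, u=1.610000: f=3.951800 → u ← 1.610000 + 0.31·3.951800 = 2.835058
s=0.310000, u=2.835058: f=5.642380 → u ← 2.835058 + 0.31·5.642380 = 4.584196
s=0.620000, u=4.584196: f=8.056190 → u ← 4.584196 + 0.31·8.056190 = 7.081615
s=0.930000, u=7.081615: f=11.502628 → u ← 7.081615 + 0.31·11.502628 = 10.647430
s=1.240000, u=10.647430: f=16.423453 → u ← 10.647430 + 0.31·16.423453 = 15.738700
u(1.55) ≈ 15.7387

15.7387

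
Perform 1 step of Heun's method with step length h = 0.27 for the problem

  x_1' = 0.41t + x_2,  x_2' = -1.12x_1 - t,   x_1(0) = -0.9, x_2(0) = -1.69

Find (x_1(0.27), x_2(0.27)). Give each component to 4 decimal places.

-1.3046, -1.3853

Heun on (x_1,x_2): k1 = f(t_n, state_n); k2 = f(t_n + h, state_n + h·k1); state_{n+1} = state_n + (h/2)·(k1 + k2).
0.000000: (-0.900000, -1.690000)
  k1 = (-1.690000, 1.008000)
  predictor → (-1.356300, -1.417840)
  k2 = (-1.307140, 1.249056)
  → (-1.304614, -1.385297)
(x_1(0.27), x_2(0.27)) ≈ (-1.3046, -1.3853)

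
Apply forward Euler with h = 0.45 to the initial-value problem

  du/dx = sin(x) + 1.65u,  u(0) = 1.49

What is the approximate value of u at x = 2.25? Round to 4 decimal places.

27.2451

Euler: u_{n+1} = u_n + h·f(x_n, u_n).
x=0.000000, u=1.490000: f=2.458500 → u ← 1.490000 + 0.45·2.458500 = 2.596325
x=0.450000, u=2.596325: f=4.718902 → u ← 2.596325 + 0.45·4.718902 = 4.719831
x=0.900000, u=4.719831: f=8.571048 → u ← 4.719831 + 0.45·8.571048 = 8.576802
x=1.350000, u=8.576802: f=15.127447 → u ← 8.576802 + 0.45·15.127447 = 15.384153
x=1.800000, u=15.384153: f=26.357701 → u ← 15.384153 + 0.45·26.357701 = 27.245119
u(2.25) ≈ 27.2451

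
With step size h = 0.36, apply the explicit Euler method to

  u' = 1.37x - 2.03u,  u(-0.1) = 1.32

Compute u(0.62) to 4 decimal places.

0.2106

Euler: u_{n+1} = u_n + h·f(x_n, u_n).
x=-0.100000, u=1.320000: f=-2.816600 → u ← 1.320000 + 0.36·(-2.816600) = 0.306024
x=0.260000, u=0.306024: f=-0.265029 → u ← 0.306024 + 0.36·(-0.265029) = 0.210614
u(0.62) ≈ 0.2106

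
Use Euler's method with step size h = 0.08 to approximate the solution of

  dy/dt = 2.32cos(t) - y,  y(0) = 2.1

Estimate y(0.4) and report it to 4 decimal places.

Euler: y_{n+1} = y_n + h·f(t_n, y_n).
t=0.000000, y=2.100000: f=0.220000 → y ← 2.100000 + 0.08·0.220000 = 2.117600
t=0.080000, y=2.117600: f=0.194980 → y ← 2.117600 + 0.08·0.194980 = 2.133198
t=0.160000, y=2.133198: f=0.157169 → y ← 2.133198 + 0.08·0.157169 = 2.145772
t=0.240000, y=2.145772: f=0.107732 → y ← 2.145772 + 0.08·0.107732 = 2.154390
t=0.320000, y=2.154390: f=0.047836 → y ← 2.154390 + 0.08·0.047836 = 2.158217
y(0.4) ≈ 2.1582

2.1582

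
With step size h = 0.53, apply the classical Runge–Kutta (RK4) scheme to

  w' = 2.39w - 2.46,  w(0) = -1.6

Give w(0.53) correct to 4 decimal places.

-8.2126

RK4: k1 = f(t_n, w_n); k2 = f(t_n + h/2, w_n + (h/2)·k1); k3 = f(t_n + h/2, w_n + (h/2)·k2); k4 = f(t_n + h, w_n + h·k3); w_{n+1} = w_n + (h/6)·(k1 + 2k2 + 2k3 + k4).
t=0.000000, w=-1.600000:
  k1 = f(0.000000, -1.600000) = -6.284000
  k2 = f(0.265000, -3.265260) = -10.263971
  k3 = f(0.265000, -4.319952) = -12.784686
  k4 = f(0.530000, -8.375884) = -22.478362
  w ← -1.600000 + (0.53/6)·(k1 + 2k2 + 2k3 + k4) = -8.212605
w(0.53) ≈ -8.2126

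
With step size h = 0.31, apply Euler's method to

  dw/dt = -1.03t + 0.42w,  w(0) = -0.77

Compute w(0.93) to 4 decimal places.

-1.4215

Euler: w_{n+1} = w_n + h·f(t_n, w_n).
t=0.000000, w=-0.770000: f=-0.323400 → w ← -0.770000 + 0.31·(-0.323400) = -0.870254
t=0.310000, w=-0.870254: f=-0.684807 → w ← -0.870254 + 0.31·(-0.684807) = -1.082544
t=0.620000, w=-1.082544: f=-1.093269 → w ← -1.082544 + 0.31·(-1.093269) = -1.421457
w(0.93) ≈ -1.4215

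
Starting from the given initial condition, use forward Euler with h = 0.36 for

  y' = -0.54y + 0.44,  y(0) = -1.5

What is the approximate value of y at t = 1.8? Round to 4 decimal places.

Euler: y_{n+1} = y_n + h·f(t_n, y_n).
t=0.000000, y=-1.500000: f=1.250000 → y ← -1.500000 + 0.36·1.250000 = -1.050000
t=0.360000, y=-1.050000: f=1.007000 → y ← -1.050000 + 0.36·1.007000 = -0.687480
t=0.720000, y=-0.687480: f=0.811239 → y ← -0.687480 + 0.36·0.811239 = -0.395434
t=1.080000, y=-0.395434: f=0.653534 → y ← -0.395434 + 0.36·0.653534 = -0.160162
t=1.440000, y=-0.160162: f=0.526487 → y ← -0.160162 + 0.36·0.526487 = 0.029374
y(1.8) ≈ 0.0294

0.0294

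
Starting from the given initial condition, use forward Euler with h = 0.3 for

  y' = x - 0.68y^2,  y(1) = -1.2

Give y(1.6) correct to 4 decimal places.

Euler: y_{n+1} = y_n + h·f(x_n, y_n).
x=1.000000, y=-1.200000: f=0.020800 → y ← -1.200000 + 0.3·0.020800 = -1.193760
x=1.300000, y=-1.193760: f=0.330957 → y ← -1.193760 + 0.3·0.330957 = -1.094473
y(1.6) ≈ -1.0945

-1.0945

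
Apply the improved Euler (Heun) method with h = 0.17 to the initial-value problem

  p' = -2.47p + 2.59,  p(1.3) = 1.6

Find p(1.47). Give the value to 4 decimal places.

Heun: k1 = f(s_n, p_n); k2 = f(s_n + h, p_n + h·k1); p_{n+1} = p_n + (h/2)·(k1 + k2).
s=1.300000, p=1.600000:
  k1 = f(1.300000, 1.600000) = -1.362000
  k2 = f(1.470000, 1.368460) = -0.790096
  p ← 1.600000 + (0.17/2)·(-1.362000 + (-0.790096)) = 1.417072
p(1.47) ≈ 1.4171

1.4171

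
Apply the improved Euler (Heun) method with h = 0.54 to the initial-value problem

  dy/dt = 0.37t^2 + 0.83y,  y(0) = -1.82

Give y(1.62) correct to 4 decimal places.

-6.0131

Heun: k1 = f(t_n, y_n); k2 = f(t_n + h, y_n + h·k1); y_{n+1} = y_n + (h/2)·(k1 + k2).
t=0.000000, y=-1.820000:
  k1 = f(0.000000, -1.820000) = -1.510600
  k2 = f(0.540000, -2.635724) = -2.079759
  y ← -1.820000 + (0.54/2)·(-1.510600 + (-2.079759)) = -2.789397
t=0.540000, y=-2.789397:
  k1 = f(0.540000, -2.789397) = -2.207307
  k2 = f(1.080000, -3.981343) = -2.872947
  y ← -2.789397 + (0.54/2)·(-2.207307 + (-2.872947)) = -4.161066
t=1.080000, y=-4.161066:
  k1 = f(1.080000, -4.161066) = -3.022116
  k2 = f(1.620000, -5.793008) = -3.837169
  y ← -4.161066 + (0.54/2)·(-3.022116 + (-3.837169)) = -6.013073
y(1.62) ≈ -6.0131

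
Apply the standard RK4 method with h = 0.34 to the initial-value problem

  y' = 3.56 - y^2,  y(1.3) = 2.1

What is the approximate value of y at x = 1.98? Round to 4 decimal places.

RK4: k1 = f(x_n, y_n); k2 = f(x_n + h/2, y_n + (h/2)·k1); k3 = f(x_n + h/2, y_n + (h/2)·k2); k4 = f(x_n + h, y_n + h·k3); y_{n+1} = y_n + (h/6)·(k1 + 2k2 + 2k3 + k4).
x=1.300000, y=2.100000:
  k1 = f(1.300000, 2.100000) = -0.850000
  k2 = f(1.470000, 1.955500) = -0.263980
  k3 = f(1.470000, 2.055123) = -0.663532
  k4 = f(1.640000, 1.874399) = 0.046628
  y ← 2.100000 + (0.34/6)·(k1 + 2k2 + 2k3 + k4) = 1.949358
x=1.640000, y=1.949358:
  k1 = f(1.640000, 1.949358) = -0.239995
  k2 = f(1.810000, 1.908558) = -0.082595
  k3 = f(1.810000, 1.935316) = -0.185449
  k4 = f(1.980000, 1.886305) = 0.001854
  y ← 1.949358 + (0.34/6)·(k1 + 2k2 + 2k3 + k4) = 1.905485
y(1.98) ≈ 1.9055

1.9055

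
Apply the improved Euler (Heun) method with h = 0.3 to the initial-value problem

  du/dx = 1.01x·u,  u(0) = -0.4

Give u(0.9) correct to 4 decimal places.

-0.5993

Heun: k1 = f(x_n, u_n); k2 = f(x_n + h, u_n + h·k1); u_{n+1} = u_n + (h/2)·(k1 + k2).
x=0.000000, u=-0.400000:
  k1 = f(0.000000, -0.400000) = 0.000000
  k2 = f(0.300000, -0.400000) = -0.121200
  u ← -0.400000 + (0.3/2)·(0.000000 + (-0.121200)) = -0.418180
x=0.300000, u=-0.418180:
  k1 = f(0.300000, -0.418180) = -0.126709
  k2 = f(0.600000, -0.456193) = -0.276453
  u ← -0.418180 + (0.3/2)·(-0.126709 + (-0.276453)) = -0.478654
x=0.600000, u=-0.478654:
  k1 = f(0.600000, -0.478654) = -0.290064
  k2 = f(0.900000, -0.565674) = -0.514197
  u ← -0.478654 + (0.3/2)·(-0.290064 + (-0.514197)) = -0.599293
u(0.9) ≈ -0.5993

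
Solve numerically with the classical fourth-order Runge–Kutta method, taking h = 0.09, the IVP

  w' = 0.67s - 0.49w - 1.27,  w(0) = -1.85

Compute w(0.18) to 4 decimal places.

-1.9021

RK4: k1 = f(s_n, w_n); k2 = f(s_n + h/2, w_n + (h/2)·k1); k3 = f(s_n + h/2, w_n + (h/2)·k2); k4 = f(s_n + h, w_n + h·k3); w_{n+1} = w_n + (h/6)·(k1 + 2k2 + 2k3 + k4).
s=0.000000, w=-1.850000:
  k1 = f(0.000000, -1.850000) = -0.363500
  k2 = f(0.045000, -1.866358) = -0.325335
  k3 = f(0.045000, -1.864640) = -0.326176
  k4 = f(0.090000, -1.879356) = -0.288816
  w ← -1.850000 + (0.09/6)·(k1 + 2k2 + 2k3 + k4) = -1.879330
s=0.090000, w=-1.879330:
  k1 = f(0.090000, -1.879330) = -0.288828
  k2 = f(0.135000, -1.892327) = -0.252310
  k3 = f(0.135000, -1.890684) = -0.253115
  k4 = f(0.180000, -1.902110) = -0.217366
  w ← -1.879330 + (0.09/6)·(k1 + 2k2 + 2k3 + k4) = -1.902086
w(0.18) ≈ -1.9021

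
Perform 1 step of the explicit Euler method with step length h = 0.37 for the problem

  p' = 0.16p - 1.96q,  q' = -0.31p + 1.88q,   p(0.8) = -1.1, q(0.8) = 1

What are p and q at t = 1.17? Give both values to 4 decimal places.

Euler on (p,q): p_{n+1} = p_n + h·p', q_{n+1} = q_n + h·q'.
0.800000: (-1.100000, 1.000000); f=(-2.136000, 2.221000) → (-1.890320, 1.821770)
(p(1.17), q(1.17)) ≈ (-1.8903, 1.8218)

-1.8903, 1.8218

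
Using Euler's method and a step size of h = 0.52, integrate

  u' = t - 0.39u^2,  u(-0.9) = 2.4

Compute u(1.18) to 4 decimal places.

0.7765

Euler: u_{n+1} = u_n + h·f(t_n, u_n).
t=-0.900000, u=2.400000: f=-3.146400 → u ← 2.400000 + 0.52·(-3.146400) = 0.763872
t=-0.380000, u=0.763872: f=-0.607565 → u ← 0.763872 + 0.52·(-0.607565) = 0.447938
t=0.140000, u=0.447938: f=0.061747 → u ← 0.447938 + 0.52·0.061747 = 0.480047
t=0.660000, u=0.480047: f=0.570127 → u ← 0.480047 + 0.52·0.570127 = 0.776512
u(1.18) ≈ 0.7765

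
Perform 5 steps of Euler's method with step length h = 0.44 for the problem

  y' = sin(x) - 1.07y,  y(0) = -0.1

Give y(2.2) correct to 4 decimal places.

0.7763

Euler: y_{n+1} = y_n + h·f(x_n, y_n).
x=0.000000, y=-0.100000: f=0.107000 → y ← -0.100000 + 0.44·0.107000 = -0.052920
x=0.440000, y=-0.052920: f=0.482564 → y ← -0.052920 + 0.44·0.482564 = 0.159408
x=0.880000, y=0.159408: f=0.600172 → y ← 0.159408 + 0.44·0.600172 = 0.423484
x=1.320000, y=0.423484: f=0.515587 → y ← 0.423484 + 0.44·0.515587 = 0.650342
x=1.760000, y=0.650342: f=0.286288 → y ← 0.650342 + 0.44·0.286288 = 0.776309
y(2.2) ≈ 0.7763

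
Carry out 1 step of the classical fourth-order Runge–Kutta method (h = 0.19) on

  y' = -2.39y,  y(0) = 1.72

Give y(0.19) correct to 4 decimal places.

1.0925

RK4: k1 = f(s_n, y_n); k2 = f(s_n + h/2, y_n + (h/2)·k1); k3 = f(s_n + h/2, y_n + (h/2)·k2); k4 = f(s_n + h, y_n + h·k3); y_{n+1} = y_n + (h/6)·(k1 + 2k2 + 2k3 + k4).
s=0.000000, y=1.720000:
  k1 = f(0.000000, 1.720000) = -4.110800
  k2 = f(0.095000, 1.329474) = -3.177443
  k3 = f(0.095000, 1.418143) = -3.389362
  k4 = f(0.190000, 1.076021) = -2.571691
  y ← 1.720000 + (0.19/6)·(k1 + 2k2 + 2k3 + k4) = 1.092490
y(0.19) ≈ 1.0925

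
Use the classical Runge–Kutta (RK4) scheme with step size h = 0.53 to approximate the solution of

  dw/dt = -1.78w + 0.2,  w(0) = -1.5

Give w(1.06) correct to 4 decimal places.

RK4: k1 = f(t_n, w_n); k2 = f(t_n + h/2, w_n + (h/2)·k1); k3 = f(t_n + h/2, w_n + (h/2)·k2); k4 = f(t_n + h, w_n + h·k3); w_{n+1} = w_n + (h/6)·(k1 + 2k2 + 2k3 + k4).
t=0.000000, w=-1.500000:
  k1 = f(0.000000, -1.500000) = 2.870000
  k2 = f(0.265000, -0.739450) = 1.516221
  k3 = f(0.265000, -1.098201) = 2.154799
  k4 = f(0.530000, -0.357957) = 0.837163
  w ← -1.500000 + (0.53/6)·(k1 + 2k2 + 2k3 + k4) = -0.523987
t=0.530000, w=-0.523987:
  k1 = f(0.530000, -0.523987) = 1.132697
  k2 = f(0.795000, -0.223822) = 0.598404
  k3 = f(0.795000, -0.365410) = 0.850430
  k4 = f(1.060000, -0.073259) = 0.330401
  w ← -0.523987 + (0.53/6)·(k1 + 2k2 + 2k3 + k4) = -0.138786
w(1.06) ≈ -0.1388

-0.1388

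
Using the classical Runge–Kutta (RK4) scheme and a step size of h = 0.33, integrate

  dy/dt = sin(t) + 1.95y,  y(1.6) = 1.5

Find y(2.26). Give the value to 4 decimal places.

RK4: k1 = f(t_n, y_n); k2 = f(t_n + h/2, y_n + (h/2)·k1); k3 = f(t_n + h/2, y_n + (h/2)·k2); k4 = f(t_n + h, y_n + h·k3); y_{n+1} = y_n + (h/6)·(k1 + 2k2 + 2k3 + k4).
t=1.600000, y=1.500000:
  k1 = f(1.600000, 1.500000) = 3.924574
  k2 = f(1.765000, 2.147555) = 5.168933
  k3 = f(1.765000, 2.352874) = 5.569306
  k4 = f(1.930000, 3.337871) = 7.445025
  y ← 1.500000 + (0.33/6)·(k1 + 2k2 + 2k3 + k4) = 3.306534
t=1.930000, y=3.306534:
  k1 = f(1.930000, 3.306534) = 7.383919
  k2 = f(2.095000, 4.524881) = 9.689240
  k3 = f(2.095000, 4.905259) = 10.430978
  k4 = f(2.260000, 6.748757) = 13.931829
  y ← 3.306534 + (0.33/6)·(k1 + 2k2 + 2k3 + k4) = 6.692124
y(2.26) ≈ 6.6921

6.6921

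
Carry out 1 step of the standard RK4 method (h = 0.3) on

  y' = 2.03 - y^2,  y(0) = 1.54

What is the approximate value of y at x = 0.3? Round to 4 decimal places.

1.4731

RK4: k1 = f(x_n, y_n); k2 = f(x_n + h/2, y_n + (h/2)·k1); k3 = f(x_n + h/2, y_n + (h/2)·k2); k4 = f(x_n + h, y_n + h·k3); y_{n+1} = y_n + (h/6)·(k1 + 2k2 + 2k3 + k4).
x=0.000000, y=1.540000:
  k1 = f(0.000000, 1.540000) = -0.341600
  k2 = f(0.150000, 1.488760) = -0.186406
  k3 = f(0.150000, 1.512039) = -0.256262
  k4 = f(0.300000, 1.463121) = -0.110724
  y ← 1.540000 + (0.3/6)·(k1 + 2k2 + 2k3 + k4) = 1.473117
y(0.3) ≈ 1.4731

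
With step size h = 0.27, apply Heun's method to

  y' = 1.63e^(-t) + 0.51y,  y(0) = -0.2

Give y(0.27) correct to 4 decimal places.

0.1889

Heun: k1 = f(t_n, y_n); k2 = f(t_n + h, y_n + h·k1); y_{n+1} = y_n + (h/2)·(k1 + k2).
t=0.000000, y=-0.200000:
  k1 = f(0.000000, -0.200000) = 1.528000
  k2 = f(0.270000, 0.212560) = 1.352714
  y ← -0.200000 + (0.27/2)·(1.528000 + 1.352714) = 0.188896
y(0.27) ≈ 0.1889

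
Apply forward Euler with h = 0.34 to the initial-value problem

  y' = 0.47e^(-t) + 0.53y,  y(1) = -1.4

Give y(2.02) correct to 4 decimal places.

Euler: y_{n+1} = y_n + h·f(t_n, y_n).
t=1.000000, y=-1.400000: f=-0.569097 → y ← -1.400000 + 0.34·(-0.569097) = -1.593493
t=1.340000, y=-1.593493: f=-0.721484 → y ← -1.593493 + 0.34·(-0.721484) = -1.838797
t=1.680000, y=-1.838797: f=-0.886967 → y ← -1.838797 + 0.34·(-0.886967) = -2.140366
y(2.02) ≈ -2.1404

-2.1404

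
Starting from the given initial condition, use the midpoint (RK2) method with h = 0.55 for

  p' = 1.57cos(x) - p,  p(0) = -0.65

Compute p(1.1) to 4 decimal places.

0.5054

Midpoint: k1 = f(x_n, p_n); k2 = f(x_n + h/2, p_n + (h/2)·k1); p_{n+1} = p_n + h·k2.
x=0.000000, p=-0.650000:
  k1 = f(0.000000, -0.650000) = 2.220000
  k2 = f(0.275000, -0.039500) = 1.550508
  p ← -0.650000 + 0.55·1.550508 = 0.202779
x=0.550000, p=0.202779:
  k1 = f(0.550000, 0.202779) = 1.135684
  k2 = f(0.825000, 0.515092) = 0.550242
  p ← 0.202779 + 0.55·0.550242 = 0.505412
p(1.1) ≈ 0.5054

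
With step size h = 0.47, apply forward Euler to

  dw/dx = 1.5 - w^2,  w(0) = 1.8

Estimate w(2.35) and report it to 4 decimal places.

1.2247

Euler: w_{n+1} = w_n + h·f(x_n, w_n).
x=0.000000, w=1.800000: f=-1.740000 → w ← 1.800000 + 0.47·(-1.740000) = 0.982200
x=0.470000, w=0.982200: f=0.535283 → w ← 0.982200 + 0.47·0.535283 = 1.233783
x=0.940000, w=1.233783: f=-0.022221 → w ← 1.233783 + 0.47·(-0.022221) = 1.223339
x=1.410000, w=1.223339: f=0.003441 → w ← 1.223339 + 0.47·0.003441 = 1.224957
x=1.880000, w=1.224957: f=-0.000519 → w ← 1.224957 + 0.47·(-0.000519) = 1.224713
w(2.35) ≈ 1.2247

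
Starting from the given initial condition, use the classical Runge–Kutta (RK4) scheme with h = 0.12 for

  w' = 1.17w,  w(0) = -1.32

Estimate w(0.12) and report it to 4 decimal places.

-1.5190

RK4: k1 = f(x_n, w_n); k2 = f(x_n + h/2, w_n + (h/2)·k1); k3 = f(x_n + h/2, w_n + (h/2)·k2); k4 = f(x_n + h, w_n + h·k3); w_{n+1} = w_n + (h/6)·(k1 + 2k2 + 2k3 + k4).
x=0.000000, w=-1.320000:
  k1 = f(0.000000, -1.320000) = -1.544400
  k2 = f(0.060000, -1.412664) = -1.652817
  k3 = f(0.060000, -1.419169) = -1.660428
  k4 = f(0.120000, -1.519251) = -1.777524
  w ← -1.320000 + (0.12/6)·(k1 + 2k2 + 2k3 + k4) = -1.518968
w(0.12) ≈ -1.5190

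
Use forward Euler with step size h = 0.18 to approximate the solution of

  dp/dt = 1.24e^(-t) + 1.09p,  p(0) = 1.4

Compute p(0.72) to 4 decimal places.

3.8316

Euler: p_{n+1} = p_n + h·f(t_n, p_n).
t=0.000000, p=1.400000: f=2.766000 → p ← 1.400000 + 0.18·2.766000 = 1.897880
t=0.180000, p=1.897880: f=3.104424 → p ← 1.897880 + 0.18·3.104424 = 2.456676
t=0.360000, p=2.456676: f=3.542896 → p ← 2.456676 + 0.18·3.542896 = 3.094398
t=0.540000, p=3.094398: f=4.095501 → p ← 3.094398 + 0.18·4.095501 = 3.831588
p(0.72) ≈ 3.8316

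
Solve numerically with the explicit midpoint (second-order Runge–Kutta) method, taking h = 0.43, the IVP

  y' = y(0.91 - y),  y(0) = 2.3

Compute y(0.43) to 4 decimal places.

Midpoint: k1 = f(x_n, y_n); k2 = f(x_n + h/2, y_n + (h/2)·k1); y_{n+1} = y_n + h·k2.
x=0.000000, y=2.300000:
  k1 = f(0.000000, 2.300000) = -3.197000
  k2 = f(0.215000, 1.612645) = -1.133117
  y ← 2.300000 + 0.43·(-1.133117) = 1.812760
y(0.43) ≈ 1.8128

1.8128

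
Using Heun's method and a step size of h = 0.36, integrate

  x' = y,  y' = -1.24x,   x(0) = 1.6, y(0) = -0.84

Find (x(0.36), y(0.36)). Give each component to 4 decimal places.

1.1690, -1.4867

Heun on (x,y): k1 = f(s_n, state_n); k2 = f(s_n + h, state_n + h·k1); state_{n+1} = state_n + (h/2)·(k1 + k2).
0.000000: (1.600000, -0.840000)
  k1 = (-0.840000, -1.984000)
  predictor → (1.297600, -1.554240)
  k2 = (-1.554240, -1.609024)
  → (1.169037, -1.486744)
(x(0.36), y(0.36)) ≈ (1.1690, -1.4867)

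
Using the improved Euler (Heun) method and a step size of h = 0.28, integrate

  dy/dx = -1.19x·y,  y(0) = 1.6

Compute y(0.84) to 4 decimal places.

1.0507

Heun: k1 = f(x_n, y_n); k2 = f(x_n + h, y_n + h·k1); y_{n+1} = y_n + (h/2)·(k1 + k2).
x=0.000000, y=1.600000:
  k1 = f(0.000000, 1.600000) = 0.000000
  k2 = f(0.280000, 1.600000) = -0.533120
  y ← 1.600000 + (0.28/2)·(0.000000 + (-0.533120)) = 1.525363
x=0.280000, y=1.525363:
  k1 = f(0.280000, 1.525363) = -0.508251
  k2 = f(0.560000, 1.383053) = -0.921666
  y ← 1.525363 + (0.28/2)·(-0.508251 + (-0.921666)) = 1.325175
x=0.560000, y=1.325175:
  k1 = f(0.560000, 1.325175) = -0.883096
  k2 = f(0.840000, 1.077908) = -1.077477
  y ← 1.325175 + (0.28/2)·(-0.883096 + (-1.077477)) = 1.050695
y(0.84) ≈ 1.0507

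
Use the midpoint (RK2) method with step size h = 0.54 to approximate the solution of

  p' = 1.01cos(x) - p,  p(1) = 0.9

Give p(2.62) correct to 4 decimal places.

-0.1623

Midpoint: k1 = f(x_n, p_n); k2 = f(x_n + h/2, p_n + (h/2)·k1); p_{n+1} = p_n + h·k2.
x=1.000000, p=0.900000:
  k1 = f(1.000000, 0.900000) = -0.354295
  k2 = f(1.270000, 0.804340) = -0.505097
  p ← 0.900000 + 0.54·(-0.505097) = 0.627248
x=1.540000, p=0.627248:
  k1 = f(1.540000, 0.627248) = -0.596148
  k2 = f(1.810000, 0.466288) = -0.705586
  p ← 0.627248 + 0.54·(-0.705586) = 0.246231
x=2.080000, p=0.246231:
  k1 = f(2.080000, 0.246231) = -0.738588
  k2 = f(2.350000, 0.046812) = -0.756553
  p ← 0.246231 + 0.54·(-0.756553) = -0.162307
p(2.62) ≈ -0.1623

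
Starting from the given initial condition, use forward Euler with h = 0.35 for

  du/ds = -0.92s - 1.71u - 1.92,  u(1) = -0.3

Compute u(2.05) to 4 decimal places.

-1.8434

Euler: u_{n+1} = u_n + h·f(s_n, u_n).
s=1.000000, u=-0.300000: f=-2.327000 → u ← -0.300000 + 0.35·(-2.327000) = -1.114450
s=1.350000, u=-1.114450: f=-1.256291 → u ← -1.114450 + 0.35·(-1.256291) = -1.554152
s=1.700000, u=-1.554152: f=-0.826401 → u ← -1.554152 + 0.35·(-0.826401) = -1.843392
u(2.05) ≈ -1.8434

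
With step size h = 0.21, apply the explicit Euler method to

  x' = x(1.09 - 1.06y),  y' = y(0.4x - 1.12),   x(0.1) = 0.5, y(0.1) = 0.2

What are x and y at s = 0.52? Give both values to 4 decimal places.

0.7065, 0.1314

Euler on (x,y): x_{n+1} = x_n + h·x', y_{n+1} = y_n + h·y'.
0.100000: (0.500000, 0.200000); f=(0.439000, -0.184000) → (0.592190, 0.161360)
0.310000: (0.592190, 0.161360); f=(0.544198, -0.142501) → (0.706472, 0.131435)
(x(0.52), y(0.52)) ≈ (0.7065, 0.1314)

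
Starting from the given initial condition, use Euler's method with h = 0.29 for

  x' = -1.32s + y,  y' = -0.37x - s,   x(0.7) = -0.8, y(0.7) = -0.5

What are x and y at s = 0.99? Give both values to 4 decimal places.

-1.2130, -0.6172

Euler on (x,y): x_{n+1} = x_n + h·x', y_{n+1} = y_n + h·y'.
0.700000: (-0.800000, -0.500000); f=(-1.424000, -0.404000) → (-1.212960, -0.617160)
(x(0.99), y(0.99)) ≈ (-1.2130, -0.6172)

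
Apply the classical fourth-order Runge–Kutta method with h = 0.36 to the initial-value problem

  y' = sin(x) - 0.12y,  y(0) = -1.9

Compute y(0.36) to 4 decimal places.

-1.7565

RK4: k1 = f(x_n, y_n); k2 = f(x_n + h/2, y_n + (h/2)·k1); k3 = f(x_n + h/2, y_n + (h/2)·k2); k4 = f(x_n + h, y_n + h·k3); y_{n+1} = y_n + (h/6)·(k1 + 2k2 + 2k3 + k4).
x=0.000000, y=-1.900000:
  k1 = f(0.000000, -1.900000) = 0.228000
  k2 = f(0.180000, -1.858960) = 0.402105
  k3 = f(0.180000, -1.827621) = 0.398344
  k4 = f(0.360000, -1.756596) = 0.563066
  y ← -1.900000 + (0.36/6)·(k1 + 2k2 + 2k3 + k4) = -1.756482
y(0.36) ≈ -1.7565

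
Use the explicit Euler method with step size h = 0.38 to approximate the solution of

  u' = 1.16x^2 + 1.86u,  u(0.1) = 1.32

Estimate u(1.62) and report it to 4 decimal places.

12.7542

Euler: u_{n+1} = u_n + h·f(x_n, u_n).
x=0.100000, u=1.320000: f=2.466800 → u ← 1.320000 + 0.38·2.466800 = 2.257384
x=0.480000, u=2.257384: f=4.465998 → u ← 2.257384 + 0.38·4.465998 = 3.954463
x=0.860000, u=3.954463: f=8.213238 → u ← 3.954463 + 0.38·8.213238 = 7.075494
x=1.240000, u=7.075494: f=14.944034 → u ← 7.075494 + 0.38·14.944034 = 12.754227
u(1.62) ≈ 12.7542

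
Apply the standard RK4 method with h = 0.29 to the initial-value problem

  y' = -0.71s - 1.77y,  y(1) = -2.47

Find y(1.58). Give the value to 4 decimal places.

RK4: k1 = f(s_n, y_n); k2 = f(s_n + h/2, y_n + (h/2)·k1); k3 = f(s_n + h/2, y_n + (h/2)·k2); k4 = f(s_n + h, y_n + h·k3); y_{n+1} = y_n + (h/6)·(k1 + 2k2 + 2k3 + k4).
s=1.000000, y=-2.470000:
  k1 = f(1.000000, -2.470000) = 3.661900
  k2 = f(1.145000, -1.939025) = 2.619123
  k3 = f(1.145000, -2.090227) = 2.886752
  k4 = f(1.290000, -1.632842) = 1.974230
  y ← -2.470000 + (0.29/6)·(k1 + 2k2 + 2k3 + k4) = -1.665352
s=1.290000, y=-1.665352:
  k1 = f(1.290000, -1.665352) = 2.031774
  k2 = f(1.435000, -1.370745) = 1.407369
  k3 = f(1.435000, -1.461284) = 1.567623
  k4 = f(1.580000, -1.210742) = 1.021213
  y ← -1.665352 + (0.29/6)·(k1 + 2k2 + 2k3 + k4) = -1.230209
y(1.58) ≈ -1.2302

-1.2302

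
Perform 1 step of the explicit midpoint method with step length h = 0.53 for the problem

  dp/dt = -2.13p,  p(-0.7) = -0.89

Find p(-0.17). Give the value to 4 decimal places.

-0.4524

Midpoint: k1 = f(t_n, p_n); k2 = f(t_n + h/2, p_n + (h/2)·k1); p_{n+1} = p_n + h·k2.
t=-0.700000, p=-0.890000:
  k1 = f(-0.700000, -0.890000) = 1.895700
  k2 = f(-0.435000, -0.387640) = 0.825672
  p ← -0.890000 + 0.53·0.825672 = -0.452394
p(-0.17) ≈ -0.4524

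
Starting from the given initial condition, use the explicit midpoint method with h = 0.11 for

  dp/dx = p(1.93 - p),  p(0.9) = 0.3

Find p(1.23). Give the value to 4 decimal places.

0.4978

Midpoint: k1 = f(x_n, p_n); k2 = f(x_n + h/2, p_n + (h/2)·k1); p_{n+1} = p_n + h·k2.
x=0.900000, p=0.300000:
  k1 = f(0.900000, 0.300000) = 0.489000
  k2 = f(0.955000, 0.326895) = 0.524047
  p ← 0.300000 + 0.11·0.524047 = 0.357645
x=1.010000, p=0.357645:
  k1 = f(1.010000, 0.357645) = 0.562345
  k2 = f(1.065000, 0.388574) = 0.598958
  p ← 0.357645 + 0.11·0.598958 = 0.423531
x=1.120000, p=0.423531:
  k1 = f(1.120000, 0.423531) = 0.638036
  k2 = f(1.175000, 0.458623) = 0.674807
  p ← 0.423531 + 0.11·0.674807 = 0.497759
p(1.23) ≈ 0.4978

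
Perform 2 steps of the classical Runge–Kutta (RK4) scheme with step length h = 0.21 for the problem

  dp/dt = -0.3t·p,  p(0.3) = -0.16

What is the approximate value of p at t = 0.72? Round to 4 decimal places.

-0.1500

RK4: k1 = f(t_n, p_n); k2 = f(t_n + h/2, p_n + (h/2)·k1); k3 = f(t_n + h/2, p_n + (h/2)·k2); k4 = f(t_n + h, p_n + h·k3); p_{n+1} = p_n + (h/6)·(k1 + 2k2 + 2k3 + k4).
t=0.300000, p=-0.160000:
  k1 = f(0.300000, -0.160000) = 0.014400
  k2 = f(0.405000, -0.158488) = 0.019256
  k3 = f(0.405000, -0.157978) = 0.019194
  k4 = f(0.510000, -0.155969) = 0.023863
  p ← -0.160000 + (0.21/6)·(k1 + 2k2 + 2k3 + k4) = -0.155969
t=0.510000, p=-0.155969:
  k1 = f(0.510000, -0.155969) = 0.023863
  k2 = f(0.615000, -0.153464) = 0.028314
  k3 = f(0.615000, -0.152996) = 0.028228
  k4 = f(0.720000, -0.150041) = 0.032409
  p ← -0.155969 + (0.21/6)·(k1 + 2k2 + 2k3 + k4) = -0.150042
p(0.72) ≈ -0.1500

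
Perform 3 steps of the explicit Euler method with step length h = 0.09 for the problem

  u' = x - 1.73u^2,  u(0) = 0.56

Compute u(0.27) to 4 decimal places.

0.4591

Euler: u_{n+1} = u_n + h·f(x_n, u_n).
x=0.000000, u=0.560000: f=-0.542528 → u ← 0.560000 + 0.09·(-0.542528) = 0.511172
x=0.090000, u=0.511172: f=-0.362044 → u ← 0.511172 + 0.09·(-0.362044) = 0.478588
x=0.180000, u=0.478588: f=-0.216251 → u ← 0.478588 + 0.09·(-0.216251) = 0.459126
u(0.27) ≈ 0.4591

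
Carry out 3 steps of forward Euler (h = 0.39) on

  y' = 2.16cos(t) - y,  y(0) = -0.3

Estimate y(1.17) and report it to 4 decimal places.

1.3195

Euler: y_{n+1} = y_n + h·f(t_n, y_n).
t=0.000000, y=-0.300000: f=2.460000 → y ← -0.300000 + 0.39·2.460000 = 0.659400
t=0.390000, y=0.659400: f=1.338404 → y ← 0.659400 + 0.39·1.338404 = 1.181377
t=0.780000, y=1.181377: f=0.354196 → y ← 1.181377 + 0.39·0.354196 = 1.319514
y(1.17) ≈ 1.3195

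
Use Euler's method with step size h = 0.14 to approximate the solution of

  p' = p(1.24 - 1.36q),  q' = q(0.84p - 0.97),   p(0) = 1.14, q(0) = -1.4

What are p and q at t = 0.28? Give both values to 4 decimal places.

2.3637, -1.4776

Euler on (p,q): p_{n+1} = p_n + h·p', q_{n+1} = q_n + h·q'.
0.000000: (1.140000, -1.400000); f=(3.584160, 0.017360) → (1.641782, -1.397570)
0.140000: (1.641782, -1.397570); f=(5.156337, -0.571742) → (2.363670, -1.477613)
(p(0.28), q(0.28)) ≈ (2.3637, -1.4776)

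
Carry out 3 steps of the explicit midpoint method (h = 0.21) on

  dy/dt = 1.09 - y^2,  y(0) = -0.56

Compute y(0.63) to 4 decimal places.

0.0615

Midpoint: k1 = f(t_n, y_n); k2 = f(t_n + h/2, y_n + (h/2)·k1); y_{n+1} = y_n + h·k2.
t=0.000000, y=-0.560000:
  k1 = f(0.000000, -0.560000) = 0.776400
  k2 = f(0.105000, -0.478478) = 0.861059
  y ← -0.560000 + 0.21·0.861059 = -0.379178
t=0.210000, y=-0.379178:
  k1 = f(0.210000, -0.379178) = 0.946224
  k2 = f(0.315000, -0.279824) = 1.011698
  y ← -0.379178 + 0.21·1.011698 = -0.166721
t=0.420000, y=-0.166721:
  k1 = f(0.420000, -0.166721) = 1.062204
  k2 = f(0.525000, -0.055190) = 1.086954
  y ← -0.166721 + 0.21·1.086954 = 0.061539
y(0.63) ≈ 0.0615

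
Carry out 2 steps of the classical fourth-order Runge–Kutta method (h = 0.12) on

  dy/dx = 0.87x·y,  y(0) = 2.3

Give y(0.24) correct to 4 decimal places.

2.3584

RK4: k1 = f(x_n, y_n); k2 = f(x_n + h/2, y_n + (h/2)·k1); k3 = f(x_n + h/2, y_n + (h/2)·k2); k4 = f(x_n + h, y_n + h·k3); y_{n+1} = y_n + (h/6)·(k1 + 2k2 + 2k3 + k4).
x=0.000000, y=2.300000:
  k1 = f(0.000000, 2.300000) = 0.000000
  k2 = f(0.060000, 2.300000) = 0.120060
  k3 = f(0.060000, 2.307204) = 0.120436
  k4 = f(0.120000, 2.314452) = 0.241629
  y ← 2.300000 + (0.12/6)·(k1 + 2k2 + 2k3 + k4) = 2.314452
x=0.120000, y=2.314452:
  k1 = f(0.120000, 2.314452) = 0.241629
  k2 = f(0.180000, 2.328950) = 0.364714
  k3 = f(0.180000, 2.336335) = 0.365870
  k4 = f(0.240000, 2.358357) = 0.492425
  y ← 2.314452 + (0.12/6)·(k1 + 2k2 + 2k3 + k4) = 2.358357
y(0.24) ≈ 2.3584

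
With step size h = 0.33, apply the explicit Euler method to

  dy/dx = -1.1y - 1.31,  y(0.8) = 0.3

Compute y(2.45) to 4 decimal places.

-1.0345

Euler: y_{n+1} = y_n + h·f(x_n, y_n).
x=0.800000, y=0.300000: f=-1.640000 → y ← 0.300000 + 0.33·(-1.640000) = -0.241200
x=1.130000, y=-0.241200: f=-1.044680 → y ← -0.241200 + 0.33·(-1.044680) = -0.585944
x=1.460000, y=-0.585944: f=-0.665461 → y ← -0.585944 + 0.33·(-0.665461) = -0.805547
x=1.790000, y=-0.805547: f=-0.423899 → y ← -0.805547 + 0.33·(-0.423899) = -0.945433
x=2.120000, y=-0.945433: f=-0.270024 → y ← -0.945433 + 0.33·(-0.270024) = -1.034541
y(2.45) ≈ -1.0345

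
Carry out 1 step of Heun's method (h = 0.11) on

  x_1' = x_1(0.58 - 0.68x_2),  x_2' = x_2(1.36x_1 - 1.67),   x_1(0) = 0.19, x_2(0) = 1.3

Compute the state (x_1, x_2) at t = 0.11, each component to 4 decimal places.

Heun on (x_1,x_2): k1 = f(t_n, state_n); k2 = f(t_n + h, state_n + h·k1); state_{n+1} = state_n + (h/2)·(k1 + k2).
0.000000: (0.190000, 1.300000)
  k1 = (-0.057760, -1.835080)
  predictor → (0.183646, 1.098141)
  k2 = (-0.030620, -1.559625)
  → (0.185139, 1.113291)
(x_1(0.11), x_2(0.11)) ≈ (0.1851, 1.1133)

0.1851, 1.1133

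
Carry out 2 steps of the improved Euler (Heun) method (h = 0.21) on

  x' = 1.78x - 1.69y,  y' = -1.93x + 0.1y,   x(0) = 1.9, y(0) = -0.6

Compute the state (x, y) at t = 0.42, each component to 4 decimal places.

5.4213, -3.2462

Heun on (x,y): k1 = f(t_n, state_n); k2 = f(t_n + h, state_n + h·k1); state_{n+1} = state_n + (h/2)·(k1 + k2).
0.000000: (1.900000, -0.600000)
  k1 = (4.396000, -3.727000)
  predictor → (2.823160, -1.382670)
  k2 = (7.361937, -5.586966)
  → (3.134583, -1.577966)
0.210000: (3.134583, -1.577966)
  k1 = (8.246322, -6.207543)
  predictor → (4.866311, -2.881550)
  k2 = (13.531854, -9.680135)
  → (5.421292, -3.246173)
(x(0.42), y(0.42)) ≈ (5.4213, -3.2462)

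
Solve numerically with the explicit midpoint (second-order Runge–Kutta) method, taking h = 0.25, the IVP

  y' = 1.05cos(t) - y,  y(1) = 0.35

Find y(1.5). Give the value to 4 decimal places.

Midpoint: k1 = f(t_n, y_n); k2 = f(t_n + h/2, y_n + (h/2)·k1); y_{n+1} = y_n + h·k2.
t=1.000000, y=0.350000:
  k1 = f(1.000000, 0.350000) = 0.217317
  k2 = f(1.125000, 0.377165) = 0.075571
  y ← 0.350000 + 0.25·0.075571 = 0.368893
t=1.250000, y=0.368893:
  k1 = f(1.250000, 0.368893) = -0.037804
  k2 = f(1.375000, 0.364167) = -0.159892
  y ← 0.368893 + 0.25·(-0.159892) = 0.328920
y(1.5) ≈ 0.3289

0.3289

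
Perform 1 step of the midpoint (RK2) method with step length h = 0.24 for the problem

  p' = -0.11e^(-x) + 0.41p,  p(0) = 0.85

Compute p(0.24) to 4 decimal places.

0.9130

Midpoint: k1 = f(x_n, p_n); k2 = f(x_n + h/2, p_n + (h/2)·k1); p_{n+1} = p_n + h·k2.
x=0.000000, p=0.850000:
  k1 = f(0.000000, 0.850000) = 0.238500
  k2 = f(0.120000, 0.878620) = 0.262673
  p ← 0.850000 + 0.24·0.262673 = 0.913042
p(0.24) ≈ 0.9130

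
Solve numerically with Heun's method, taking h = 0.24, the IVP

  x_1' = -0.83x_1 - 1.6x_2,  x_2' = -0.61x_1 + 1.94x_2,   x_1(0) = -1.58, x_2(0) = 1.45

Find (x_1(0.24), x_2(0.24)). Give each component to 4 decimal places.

-1.9720, 2.5852

Heun on (x_1,x_2): k1 = f(x_n, state_n); k2 = f(x_n + h, state_n + h·k1); state_{n+1} = state_n + (h/2)·(k1 + k2).
0.000000: (-1.580000, 1.450000)
  k1 = (-1.008600, 3.776800)
  predictor → (-1.822064, 2.356432)
  k2 = (-2.257978, 5.682937)
  → (-1.971989, 2.585168)
(x_1(0.24), x_2(0.24)) ≈ (-1.9720, 2.5852)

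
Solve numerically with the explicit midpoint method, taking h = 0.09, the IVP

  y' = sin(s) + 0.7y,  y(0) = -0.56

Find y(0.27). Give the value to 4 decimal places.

-0.6381

Midpoint: k1 = f(s_n, y_n); k2 = f(s_n + h/2, y_n + (h/2)·k1); y_{n+1} = y_n + h·k2.
s=0.000000, y=-0.560000:
  k1 = f(0.000000, -0.560000) = -0.392000
  k2 = f(0.045000, -0.577640) = -0.359363
  y ← -0.560000 + 0.09·(-0.359363) = -0.592343
s=0.090000, y=-0.592343:
  k1 = f(0.090000, -0.592343) = -0.324761
  k2 = f(0.135000, -0.606957) = -0.290280
  y ← -0.592343 + 0.09·(-0.290280) = -0.618468
s=0.180000, y=-0.618468:
  k1 = f(0.180000, -0.618468) = -0.253898
  k2 = f(0.225000, -0.629893) = -0.217819
  y ← -0.618468 + 0.09·(-0.217819) = -0.638072
y(0.27) ≈ -0.6381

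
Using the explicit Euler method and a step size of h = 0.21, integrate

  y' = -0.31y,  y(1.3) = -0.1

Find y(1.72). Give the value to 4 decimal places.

-0.0874

Euler: y_{n+1} = y_n + h·f(x_n, y_n).
x=1.300000, y=-0.100000: f=0.031000 → y ← -0.100000 + 0.21·0.031000 = -0.093490
x=1.510000, y=-0.093490: f=0.028982 → y ← -0.093490 + 0.21·0.028982 = -0.087404
y(1.72) ≈ -0.0874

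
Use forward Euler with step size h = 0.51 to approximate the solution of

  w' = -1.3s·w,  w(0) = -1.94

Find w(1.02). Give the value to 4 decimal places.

-1.2840

Euler: w_{n+1} = w_n + h·f(s_n, w_n).
s=0.000000, w=-1.940000: f=0.000000 → w ← -1.940000 + 0.51·0.000000 = -1.940000
s=0.510000, w=-1.940000: f=1.286220 → w ← -1.940000 + 0.51·1.286220 = -1.284028
w(1.02) ≈ -1.2840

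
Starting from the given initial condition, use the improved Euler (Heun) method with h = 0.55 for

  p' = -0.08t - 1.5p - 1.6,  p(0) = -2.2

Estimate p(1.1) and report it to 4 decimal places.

-1.4002

Heun: k1 = f(t_n, p_n); k2 = f(t_n + h, p_n + h·k1); p_{n+1} = p_n + (h/2)·(k1 + k2).
t=0.000000, p=-2.200000:
  k1 = f(0.000000, -2.200000) = 1.700000
  k2 = f(0.550000, -1.265000) = 0.253500
  p ← -2.200000 + (0.55/2)·(1.700000 + 0.253500) = -1.662788
t=0.550000, p=-1.662788:
  k1 = f(0.550000, -1.662788) = 0.850181
  k2 = f(1.100000, -1.195188) = 0.104782
  p ← -1.662788 + (0.55/2)·(0.850181 + 0.104782) = -1.400173
p(1.1) ≈ -1.4002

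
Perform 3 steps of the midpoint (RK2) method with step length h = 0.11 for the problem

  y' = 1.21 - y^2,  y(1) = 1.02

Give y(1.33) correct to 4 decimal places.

1.0603

Midpoint: k1 = f(s_n, y_n); k2 = f(s_n + h/2, y_n + (h/2)·k1); y_{n+1} = y_n + h·k2.
s=1.000000, y=1.020000:
  k1 = f(1.000000, 1.020000) = 0.169600
  k2 = f(1.055000, 1.029328) = 0.150484
  y ← 1.020000 + 0.11·0.150484 = 1.036553
s=1.110000, y=1.036553:
  k1 = f(1.110000, 1.036553) = 0.135557
  k2 = f(1.165000, 1.044009) = 0.120045
  y ← 1.036553 + 0.11·0.120045 = 1.049758
s=1.220000, y=1.049758:
  k1 = f(1.220000, 1.049758) = 0.108008
  k2 = f(1.275000, 1.055699) = 0.095500
  y ← 1.049758 + 0.11·0.095500 = 1.060263
y(1.33) ≈ 1.0603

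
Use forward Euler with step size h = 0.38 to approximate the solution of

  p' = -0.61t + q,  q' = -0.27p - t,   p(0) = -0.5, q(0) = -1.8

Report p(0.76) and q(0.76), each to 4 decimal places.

Euler on (p,q): p_{n+1} = p_n + h·p', q_{n+1} = q_n + h·q'.
0.000000: (-0.500000, -1.800000); f=(-1.800000, 0.135000) → (-1.184000, -1.748700)
0.380000: (-1.184000, -1.748700); f=(-1.980500, -0.060320) → (-1.936590, -1.771622)
(p(0.76), q(0.76)) ≈ (-1.9366, -1.7716)

-1.9366, -1.7716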